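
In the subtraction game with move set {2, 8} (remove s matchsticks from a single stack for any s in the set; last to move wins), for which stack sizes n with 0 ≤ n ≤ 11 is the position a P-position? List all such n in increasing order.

0, 1, 4, 5, 10, 11

Grundy values for subtraction set {2, 8}:
g(0) = mex{} = 0
g(1) = mex{} = 0
g(2) = mex{0} = 1
g(3) = mex{0} = 1
g(4) = mex{1} = 0
g(5) = mex{1} = 0
g(6) = mex{0} = 1
g(7) = mex{0} = 1
g(8) = mex{0,1} = 2
g(9) = mex{0,1} = 2
g(10) = mex{1,2} = 0
g(11) = mex{1,2} = 0
The P-positions (g = 0) in 0..11 are 0, 1, 4, 5, 10, 11.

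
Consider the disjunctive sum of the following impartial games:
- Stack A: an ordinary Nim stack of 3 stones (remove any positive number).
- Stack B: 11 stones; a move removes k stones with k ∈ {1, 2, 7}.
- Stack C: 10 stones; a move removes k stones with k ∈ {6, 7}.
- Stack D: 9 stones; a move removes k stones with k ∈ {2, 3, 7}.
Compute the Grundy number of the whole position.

2

Stack A is a plain Nim stack of size 3, so its Grundy value is 3.
Build the Grundy sequence for stack B with g(k) = mex{g(k−s) : s ∈ {1, 2, 7}, s ≤ k}:
g(0) = mex{} = 0
g(1) = mex{0} = 1
g(2) = mex{0,1} = 2
g(3) = mex{1,2} = 0
g(4) = mex{0,2} = 1
g(5) = mex{0,1} = 2
g(6) = mex{1,2} = 0
g(7) = mex{0,2} = 1
g(8) = mex{0,1} = 2
g(9) = mex{1,2} = 0
g(10) = mex{0,2} = 1
g(11) = mex{0,1} = 2
So g(11) = 2.
For stack C, compute g(0), g(1), … with moves {6, 7}:
g(0) = mex{} = 0
g(1) = mex{} = 0
g(2) = mex{} = 0
g(3) = mex{} = 0
g(4) = mex{} = 0
g(5) = mex{} = 0
g(6) = mex{0} = 1
g(7) = mex{0} = 1
g(8) = mex{0} = 1
g(9) = mex{0} = 1
g(10) = mex{0} = 1
So g(10) = 1.
Grundy values for stack D (subtraction set {2, 3, 7}):
k:     0  1  2  3  4  5  6  7  8  9
g(k):  0  0  1  1  2  0  0  1  1  2
So g(9) = 2.
The value of a disjunctive sum is the nim-sum of the parts.
Combined value = 3 ⊕ 2 ⊕ 1 ⊕ 2 = 2.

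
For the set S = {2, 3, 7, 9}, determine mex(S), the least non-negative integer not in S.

0

0 is not in the set, so the mex is 0.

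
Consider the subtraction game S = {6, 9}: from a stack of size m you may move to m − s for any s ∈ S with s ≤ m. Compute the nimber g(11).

1

Compute g(0), g(1), … for moves {6, 9}:
k:     0  1  2  3  4  5  6  7  8  9 10 11
g(k):  0  0  0  0  0  0  1  1  1  1  1  1
So g(11) = 1.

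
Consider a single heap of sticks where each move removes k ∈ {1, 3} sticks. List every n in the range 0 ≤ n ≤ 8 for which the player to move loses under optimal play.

Compute g(0), g(1), … for moves {1, 3}:
g(0) = mex{} = 0
g(1) = mex{0} = 1
g(2) = mex{1} = 0
g(3) = mex{0} = 1
g(4) = mex{1} = 0
g(5) = mex{0} = 1
g(6) = mex{1} = 0
g(7) = mex{0} = 1
g(8) = mex{1} = 0
The P-positions (g = 0) in 0..8 are 0, 2, 4, 6, 8.

0, 2, 4, 6, 8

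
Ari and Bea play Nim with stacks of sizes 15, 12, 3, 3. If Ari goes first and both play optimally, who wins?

Compute the nim-sum pairwise:
15 XOR 12 = 3
3 XOR 3 = 0
0 XOR 3 = 3
The nim-sum is 3 ≠ 0, so this is an N-position: the player to move can win; Ari has a winning move.

Ari wins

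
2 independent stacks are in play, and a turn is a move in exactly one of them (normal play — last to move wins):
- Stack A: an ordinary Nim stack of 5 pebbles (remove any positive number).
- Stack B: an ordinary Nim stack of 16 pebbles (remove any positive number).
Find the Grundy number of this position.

Stack A is a plain Nim stack of size 5, so its Grundy value is 5.
Stack B is a plain Nim stack of size 16, so its Grundy value is 16.
By the Sprague-Grundy theorem, the Grundy value of a sum of independent games is the XOR of the component values.
Combined value = 5 ⊕ 16 = 21.

21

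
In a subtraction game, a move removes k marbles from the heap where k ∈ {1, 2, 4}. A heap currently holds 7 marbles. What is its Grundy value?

1

Grundy values for subtraction set {1, 2, 4}:
g(0) = mex{} = 0
g(1) = mex{0} = 1
g(2) = mex{0,1} = 2
g(3) = mex{1,2} = 0
g(4) = mex{0,2} = 1
g(5) = mex{0,1} = 2
g(6) = mex{1,2} = 0
g(7) = mex{0,2} = 1
So g(7) = 1.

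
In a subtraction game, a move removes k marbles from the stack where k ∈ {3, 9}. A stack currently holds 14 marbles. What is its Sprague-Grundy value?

0

Compute g(0), g(1), … for moves {3, 9}:
g(0) = mex{} = 0
g(1) = mex{} = 0
g(2) = mex{} = 0
g(3) = mex{0} = 1
g(4) = mex{0} = 1
g(5) = mex{0} = 1
g(6) = mex{1} = 0
g(7) = mex{1} = 0
g(8) = mex{1} = 0
g(9) = mex{0} = 1
g(10) = mex{0} = 1
g(11) = mex{0} = 1
g(12) = mex{1} = 0
g(13) = mex{1} = 0
g(14) = mex{1} = 0
So g(14) = 0.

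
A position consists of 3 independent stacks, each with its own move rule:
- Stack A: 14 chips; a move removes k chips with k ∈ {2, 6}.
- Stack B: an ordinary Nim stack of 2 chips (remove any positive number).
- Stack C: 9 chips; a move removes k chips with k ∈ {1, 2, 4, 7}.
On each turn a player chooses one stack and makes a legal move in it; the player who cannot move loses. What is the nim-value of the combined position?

3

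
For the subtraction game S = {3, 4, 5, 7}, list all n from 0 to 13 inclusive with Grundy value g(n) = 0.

0, 1, 2, 10, 11, 12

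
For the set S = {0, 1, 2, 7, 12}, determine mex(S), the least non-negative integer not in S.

3

The values 0, 1, 2 are all present; 3 is the first non-negative integer missing from the set.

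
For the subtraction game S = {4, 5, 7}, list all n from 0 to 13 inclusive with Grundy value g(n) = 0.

Build the Grundy sequence with g(k) = mex{g(k−s) : s ∈ {4, 5, 7}, s ≤ k}:
g(0) = mex{} = 0
g(1) = mex{} = 0
g(2) = mex{} = 0
g(3) = mex{} = 0
g(4) = mex{0} = 1
g(5) = mex{0} = 1
g(6) = mex{0} = 1
g(7) = mex{0} = 1
g(8) = mex{0,1} = 2
g(9) = mex{0,1} = 2
g(10) = mex{0,1} = 2
g(11) = mex{1} = 0
g(12) = mex{1,2} = 0
g(13) = mex{1,2} = 0
The P-positions (g = 0) in 0..13 are 0, 1, 2, 3, 11, 12, 13.

0, 1, 2, 3, 11, 12, 13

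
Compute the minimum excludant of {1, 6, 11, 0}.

2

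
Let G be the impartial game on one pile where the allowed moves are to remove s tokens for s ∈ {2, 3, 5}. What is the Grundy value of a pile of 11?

Grundy values for subtraction set {2, 3, 5}:
k:     0  1  2  3  4  5  6  7  8  9 10 11
g(k):  0  0  1  1  2  2  3  0  0  1  1  2
So g(11) = 2.

2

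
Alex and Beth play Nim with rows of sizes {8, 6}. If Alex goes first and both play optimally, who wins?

Alex wins

Write each in binary and XOR column by column:
  1000  (8)
  0110  (6)
  ----
  1110  (14)
The nim-sum is 14 ≠ 0, so this is an N-position: the player to move can win; Alex has a winning move.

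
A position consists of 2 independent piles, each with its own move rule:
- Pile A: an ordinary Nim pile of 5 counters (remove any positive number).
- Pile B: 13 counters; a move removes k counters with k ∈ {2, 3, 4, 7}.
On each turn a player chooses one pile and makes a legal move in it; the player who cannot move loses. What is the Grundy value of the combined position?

4

Pile A is a plain Nim pile of size 5, so its Grundy value is 5.
Grundy values for pile B (subtraction set {2, 3, 4, 7}):
g(0) = mex{} = 0
g(1) = mex{} = 0
g(2) = mex{0} = 1
g(3) = mex{0} = 1
g(4) = mex{0,1} = 2
g(5) = mex{0,1} = 2
g(6) = mex{1,2} = 0
g(7) = mex{0,1,2} = 3
g(8) = mex{0,2} = 1
g(9) = mex{0,1,2,3} = 4
g(10) = mex{0,1,3} = 2
g(11) = mex{1,2,3,4} = 0
g(12) = mex{1,2,4} = 0
g(13) = mex{0,2,4} = 1
So g(13) = 1.
The value of a disjunctive sum is the nim-sum of the parts.
Combined value = 5 XOR 1 = 4.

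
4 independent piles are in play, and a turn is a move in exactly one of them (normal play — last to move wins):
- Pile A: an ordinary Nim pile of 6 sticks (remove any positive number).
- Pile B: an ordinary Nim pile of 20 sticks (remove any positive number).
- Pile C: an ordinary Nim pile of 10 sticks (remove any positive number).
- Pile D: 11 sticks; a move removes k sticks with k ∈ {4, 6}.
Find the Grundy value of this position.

24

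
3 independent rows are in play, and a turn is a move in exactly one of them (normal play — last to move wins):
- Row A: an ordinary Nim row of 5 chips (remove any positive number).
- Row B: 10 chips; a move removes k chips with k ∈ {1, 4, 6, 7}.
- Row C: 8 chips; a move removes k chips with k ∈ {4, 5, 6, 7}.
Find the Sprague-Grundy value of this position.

7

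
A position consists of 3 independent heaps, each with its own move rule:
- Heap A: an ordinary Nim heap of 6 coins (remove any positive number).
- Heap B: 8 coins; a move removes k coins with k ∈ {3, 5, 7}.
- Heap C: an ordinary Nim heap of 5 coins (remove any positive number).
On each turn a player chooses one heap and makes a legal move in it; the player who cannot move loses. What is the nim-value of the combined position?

Heap A is a plain Nim heap of size 6, so its Grundy value is 6.
For heap B, compute g(0), g(1), … with moves {3, 5, 7}:
g(0) = mex{} = 0
g(1) = mex{} = 0
g(2) = mex{} = 0
g(3) = mex{0} = 1
g(4) = mex{0} = 1
g(5) = mex{0} = 1
g(6) = mex{0,1} = 2
g(7) = mex{0,1} = 2
g(8) = mex{0,1} = 2
So g(8) = 2.
Heap C is a plain Nim heap of size 5, so its Grundy value is 5.
The value of a disjunctive sum is the nim-sum of the parts.
Combined value = 6 XOR 2 XOR 5 = 1.

1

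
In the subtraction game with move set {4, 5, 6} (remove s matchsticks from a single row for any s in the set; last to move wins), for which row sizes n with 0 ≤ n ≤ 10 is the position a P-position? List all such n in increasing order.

Grundy values for subtraction set {4, 5, 6}:
g(0) = mex{} = 0
g(1) = mex{} = 0
g(2) = mex{} = 0
g(3) = mex{} = 0
g(4) = mex{0} = 1
g(5) = mex{0} = 1
g(6) = mex{0} = 1
g(7) = mex{0} = 1
g(8) = mex{0,1} = 2
g(9) = mex{0,1} = 2
g(10) = mex{1} = 0
The P-positions (g = 0) in 0..10 are 0, 1, 2, 3, 10.

0, 1, 2, 3, 10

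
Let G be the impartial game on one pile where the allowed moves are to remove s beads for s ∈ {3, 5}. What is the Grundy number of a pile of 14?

Compute g(0), g(1), … for moves {3, 5}:
g(0) = mex{} = 0
g(1) = mex{} = 0
g(2) = mex{} = 0
g(3) = mex{0} = 1
g(4) = mex{0} = 1
g(5) = mex{0} = 1
g(6) = mex{0,1} = 2
g(7) = mex{0,1} = 2
g(8) = mex{1} = 0
g(9) = mex{1,2} = 0
g(10) = mex{1,2} = 0
g(11) = mex{0,2} = 1
g(12) = mex{0,2} = 1
g(13) = mex{0} = 1
g(14) = mex{0,1} = 2
So g(14) = 2.

2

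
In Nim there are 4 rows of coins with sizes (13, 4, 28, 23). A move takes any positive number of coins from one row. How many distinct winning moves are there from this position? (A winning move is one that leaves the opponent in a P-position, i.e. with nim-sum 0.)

Compute the nim-sum pairwise:
13 ⊕ 4 = 9
9 ⊕ 28 = 21
21 ⊕ 23 = 2
The overall nim-sum is X = 2. A row of size p has a winning move iff p XOR X < p (reduce it to p XOR X).
  13: 13 XOR 2 = 15 ≥ 13 — no move.
  4: 4 XOR 2 = 6 ≥ 4 — no move.
  28: 28 XOR 2 = 30 ≥ 28 — no move.
  23: 23 XOR 2 = 21 < 23 — winning move (to 21).
That gives 1 winning move.

1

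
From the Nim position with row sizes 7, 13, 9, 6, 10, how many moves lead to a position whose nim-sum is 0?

Nim-sum: 7 ^ 13 ^ 9 ^ 6 ^ 10 = 15.
The overall nim-sum is X = 15. A row of size p has a winning move iff p XOR X < p (reduce it to p XOR X).
  7: 7 XOR 15 = 8 ≥ 7 — no move.
  13: 13 XOR 15 = 2 < 13 — winning move (to 2).
  9: 9 XOR 15 = 6 < 9 — winning move (to 6).
  6: 6 XOR 15 = 9 ≥ 6 — no move.
  10: 10 XOR 15 = 5 < 10 — winning move (to 5).
That gives 3 winning moves.

3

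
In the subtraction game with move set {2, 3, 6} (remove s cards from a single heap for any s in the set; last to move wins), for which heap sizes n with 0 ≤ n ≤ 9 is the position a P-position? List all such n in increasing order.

0, 1, 5, 9

Build the Grundy sequence with g(k) = mex{g(k−s) : s ∈ {2, 3, 6}, s ≤ k}:
g(0) = mex{} = 0
g(1) = mex{} = 0
g(2) = mex{0} = 1
g(3) = mex{0} = 1
g(4) = mex{0,1} = 2
g(5) = mex{1} = 0
g(6) = mex{0,1,2} = 3
g(7) = mex{0,2} = 1
g(8) = mex{0,1,3} = 2
g(9) = mex{1,3} = 0
The P-positions (g = 0) in 0..9 are 0, 1, 5, 9.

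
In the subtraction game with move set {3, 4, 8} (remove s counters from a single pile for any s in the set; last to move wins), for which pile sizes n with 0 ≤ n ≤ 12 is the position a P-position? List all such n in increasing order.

0, 1, 2, 7, 12

Build the Grundy sequence with g(k) = mex{g(k−s) : s ∈ {3, 4, 8}, s ≤ k}:
k:     0  1  2  3  4  5  6  7  8  9 10 11 12
g(k):  0  0  0  1  1  1  2  0  2  3  1  3  0
The P-positions (g = 0) in 0..12 are 0, 1, 2, 7, 12.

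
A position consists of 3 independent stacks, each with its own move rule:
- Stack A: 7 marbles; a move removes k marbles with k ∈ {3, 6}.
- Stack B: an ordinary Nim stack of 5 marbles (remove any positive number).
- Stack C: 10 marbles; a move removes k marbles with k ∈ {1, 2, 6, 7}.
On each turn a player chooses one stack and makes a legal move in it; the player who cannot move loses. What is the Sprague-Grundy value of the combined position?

5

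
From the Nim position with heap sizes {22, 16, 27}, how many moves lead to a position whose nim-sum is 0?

3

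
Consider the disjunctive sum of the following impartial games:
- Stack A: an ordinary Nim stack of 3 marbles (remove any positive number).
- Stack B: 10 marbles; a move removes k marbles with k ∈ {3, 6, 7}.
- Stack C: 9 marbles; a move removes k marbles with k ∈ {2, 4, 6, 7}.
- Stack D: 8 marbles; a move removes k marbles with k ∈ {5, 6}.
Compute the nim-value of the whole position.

2

Stack A is a plain Nim stack of size 3, so its Grundy value is 3.
For stack B, compute g(0), g(1), … with moves {3, 6, 7}:
g(0) = mex{} = 0
g(1) = mex{} = 0
g(2) = mex{} = 0
g(3) = mex{0} = 1
g(4) = mex{0} = 1
g(5) = mex{0} = 1
g(6) = mex{0,1} = 2
g(7) = mex{0,1} = 2
g(8) = mex{0,1} = 2
g(9) = mex{0,1,2} = 3
g(10) = mex{1,2} = 0
So g(10) = 0.
For stack C, compute g(0), g(1), … with moves {2, 4, 6, 7}:
g(0) = mex{} = 0
g(1) = mex{} = 0
g(2) = mex{0} = 1
g(3) = mex{0} = 1
g(4) = mex{0,1} = 2
g(5) = mex{0,1} = 2
g(6) = mex{0,1,2} = 3
g(7) = mex{0,1,2} = 3
g(8) = mex{0,1,2,3} = 4
g(9) = mex{1,2,3} = 0
So g(9) = 0.
Grundy values for stack D (subtraction set {5, 6}):
g(0) = mex{} = 0
g(1) = mex{} = 0
g(2) = mex{} = 0
g(3) = mex{} = 0
g(4) = mex{} = 0
g(5) = mex{0} = 1
g(6) = mex{0} = 1
g(7) = mex{0} = 1
g(8) = mex{0} = 1
So g(8) = 1.
The value of a disjunctive sum is the nim-sum of the parts.
Combined value = 3 ⊕ 0 ⊕ 0 ⊕ 1 = 2.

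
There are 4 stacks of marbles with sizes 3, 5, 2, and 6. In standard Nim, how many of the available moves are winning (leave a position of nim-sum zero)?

3

Compute the nim-sum pairwise:
3 ^ 5 = 6
6 ^ 2 = 4
4 ^ 6 = 2
The overall nim-sum is X = 2. A stack of size p has a winning move iff p XOR X < p (reduce it to p XOR X).
  3: 3 XOR 2 = 1 < 3 — winning move (to 1).
  5: 5 XOR 2 = 7 ≥ 5 — no move.
  2: 2 XOR 2 = 0 < 2 — winning move (to 0).
  6: 6 XOR 2 = 4 < 6 — winning move (to 4).
That gives 3 winning moves.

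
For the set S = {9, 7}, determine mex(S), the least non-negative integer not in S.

0 is not in the set, so the mex is 0.

0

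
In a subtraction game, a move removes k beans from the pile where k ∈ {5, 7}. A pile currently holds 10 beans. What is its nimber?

2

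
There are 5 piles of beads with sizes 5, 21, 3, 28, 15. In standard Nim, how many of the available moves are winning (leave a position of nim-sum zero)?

Nim-sum: 5 XOR 21 XOR 3 XOR 28 XOR 15 = 0.
The nim-sum is already 0, so every move leaves a nonzero nim-sum — there are no winning moves.

0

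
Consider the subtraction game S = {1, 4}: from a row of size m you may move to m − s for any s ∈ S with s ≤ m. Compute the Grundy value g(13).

Build the Grundy sequence with g(k) = mex{g(k−s) : s ∈ {1, 4}, s ≤ k}:
g(0) = mex{} = 0
g(1) = mex{0} = 1
g(2) = mex{1} = 0
g(3) = mex{0} = 1
g(4) = mex{0,1} = 2
g(5) = mex{1,2} = 0
g(6) = mex{0} = 1
g(7) = mex{1} = 0
g(8) = mex{0,2} = 1
g(9) = mex{0,1} = 2
g(10) = mex{1,2} = 0
g(11) = mex{0} = 1
g(12) = mex{1} = 0
g(13) = mex{0,2} = 1
So g(13) = 1.

1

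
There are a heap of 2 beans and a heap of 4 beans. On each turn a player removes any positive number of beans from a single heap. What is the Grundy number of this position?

6

Compute the nim-sum pairwise:
2 ^ 4 = 6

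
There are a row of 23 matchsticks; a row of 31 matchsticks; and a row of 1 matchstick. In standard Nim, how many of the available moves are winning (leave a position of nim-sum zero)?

1

Bitwise XOR of the heap sizes:
  10111  (23)
  11111  (31)
  00001  (1)
  -----
  01001  (9)
The overall nim-sum is X = 9. A row of size p has a winning move iff p XOR X < p (reduce it to p XOR X).
  23: 23 XOR 9 = 30 ≥ 23 — no move.
  31: 31 XOR 9 = 22 < 31 — winning move (to 22).
  1: 1 XOR 9 = 8 ≥ 1 — no move.
That gives 1 winning move.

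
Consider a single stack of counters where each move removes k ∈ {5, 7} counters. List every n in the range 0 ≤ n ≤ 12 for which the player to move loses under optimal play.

Compute g(0), g(1), … for moves {5, 7}:
g(0) = mex{} = 0
g(1) = mex{} = 0
g(2) = mex{} = 0
g(3) = mex{} = 0
g(4) = mex{} = 0
g(5) = mex{0} = 1
g(6) = mex{0} = 1
g(7) = mex{0} = 1
g(8) = mex{0} = 1
g(9) = mex{0} = 1
g(10) = mex{0,1} = 2
g(11) = mex{0,1} = 2
g(12) = mex{1} = 0
The P-positions (g = 0) in 0..12 are 0, 1, 2, 3, 4, 12.

0, 1, 2, 3, 4, 12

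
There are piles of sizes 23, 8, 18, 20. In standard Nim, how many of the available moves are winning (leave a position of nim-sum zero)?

3

Compute the nim-sum pairwise:
23 ⊕ 8 = 31
31 ⊕ 18 = 13
13 ⊕ 20 = 25
The overall nim-sum is X = 25. A pile of size p has a winning move iff p XOR X < p (reduce it to p XOR X).
  23: 23 XOR 25 = 14 < 23 — winning move (to 14).
  8: 8 XOR 25 = 17 ≥ 8 — no move.
  18: 18 XOR 25 = 11 < 18 — winning move (to 11).
  20: 20 XOR 25 = 13 < 20 — winning move (to 13).
That gives 3 winning moves.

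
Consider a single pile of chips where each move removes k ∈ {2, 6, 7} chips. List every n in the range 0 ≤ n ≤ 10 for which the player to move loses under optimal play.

0, 1, 4, 5, 9

Grundy values for subtraction set {2, 6, 7}:
k:     0  1  2  3  4  5  6  7  8  9 10
g(k):  0  0  1  1  0  0  1  1  2  0  3
The P-positions (g = 0) in 0..10 are 0, 1, 4, 5, 9.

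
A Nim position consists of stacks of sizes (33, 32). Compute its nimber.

1

Compute the nim-sum pairwise:
33 ⊕ 32 = 1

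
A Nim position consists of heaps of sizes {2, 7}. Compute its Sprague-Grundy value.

In binary:
  010  (2)
  111  (7)
  ---
  101  (5)

5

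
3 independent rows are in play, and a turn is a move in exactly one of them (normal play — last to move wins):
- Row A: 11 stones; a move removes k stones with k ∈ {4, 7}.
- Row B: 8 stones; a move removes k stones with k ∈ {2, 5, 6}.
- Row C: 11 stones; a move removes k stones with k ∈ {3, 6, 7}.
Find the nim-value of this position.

Grundy values for row A (subtraction set {4, 7}):
g(0) = mex{} = 0
g(1) = mex{} = 0
g(2) = mex{} = 0
g(3) = mex{} = 0
g(4) = mex{0} = 1
g(5) = mex{0} = 1
g(6) = mex{0} = 1
g(7) = mex{0} = 1
g(8) = mex{0,1} = 2
g(9) = mex{0,1} = 2
g(10) = mex{0,1} = 2
g(11) = mex{1} = 0
So g(11) = 0.
Grundy values for row B (subtraction set {2, 5, 6}):
k:     0  1  2  3  4  5  6  7  8
g(k):  0  0  1  1  0  2  1  3  0
So g(8) = 0.
Grundy values for row C (subtraction set {3, 6, 7}):
k:     0  1  2  3  4  5  6  7  8  9 10 11
g(k):  0  0  0  1  1  1  2  2  2  3  0  0
So g(11) = 0.
By the Sprague-Grundy theorem, the Grundy value of a sum of independent games is the XOR of the component values.
Combined value = 0 ⊕ 0 ⊕ 0 = 0.

0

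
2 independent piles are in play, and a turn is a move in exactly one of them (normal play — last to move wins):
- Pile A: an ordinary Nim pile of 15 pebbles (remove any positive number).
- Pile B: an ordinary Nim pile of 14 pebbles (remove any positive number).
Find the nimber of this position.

1

Pile A is a plain Nim pile of size 15, so its Grundy value is 15.
Pile B is a plain Nim pile of size 14, so its Grundy value is 14.
By the Sprague-Grundy theorem, the Grundy value of a sum of independent games is the XOR of the component values.
Combined value = 15 XOR 14 = 1.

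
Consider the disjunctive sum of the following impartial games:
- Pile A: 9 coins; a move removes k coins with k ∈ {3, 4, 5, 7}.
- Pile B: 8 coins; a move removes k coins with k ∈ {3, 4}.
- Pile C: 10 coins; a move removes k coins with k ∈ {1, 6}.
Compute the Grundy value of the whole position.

For pile A, compute g(0), g(1), … with moves {3, 4, 5, 7}:
g(0) = mex{} = 0
g(1) = mex{} = 0
g(2) = mex{} = 0
g(3) = mex{0} = 1
g(4) = mex{0} = 1
g(5) = mex{0} = 1
g(6) = mex{0,1} = 2
g(7) = mex{0,1} = 2
g(8) = mex{0,1} = 2
g(9) = mex{0,1,2} = 3
So g(9) = 3.
For pile B, compute g(0), g(1), … with moves {3, 4}:
k:     0  1  2  3  4  5  6  7  8
g(k):  0  0  0  1  1  1  2  0  0
So g(8) = 0.
Grundy values for pile C (subtraction set {1, 6}):
k:     0  1  2  3  4  5  6  7  8  9 10
g(k):  0  1  0  1  0  1  2  0  1  0  1
So g(10) = 1.
The value of a disjunctive sum is the nim-sum of the parts.
Combined value = 3 ⊕ 0 ⊕ 1 = 2.

2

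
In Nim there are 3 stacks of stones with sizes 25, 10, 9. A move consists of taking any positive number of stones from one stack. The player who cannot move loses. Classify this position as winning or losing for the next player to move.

Nim-sum: 25 ^ 10 ^ 9 = 26.
The nim-sum is 26 ≠ 0, so this is an N-position: the player to move can win.

Winning position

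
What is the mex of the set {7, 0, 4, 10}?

0 is in the set but 1 is not, so the mex is 1.

1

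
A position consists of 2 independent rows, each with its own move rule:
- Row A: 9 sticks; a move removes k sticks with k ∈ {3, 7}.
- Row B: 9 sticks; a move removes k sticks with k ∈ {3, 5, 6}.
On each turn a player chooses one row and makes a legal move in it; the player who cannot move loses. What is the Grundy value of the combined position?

1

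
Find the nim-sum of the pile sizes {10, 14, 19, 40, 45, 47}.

61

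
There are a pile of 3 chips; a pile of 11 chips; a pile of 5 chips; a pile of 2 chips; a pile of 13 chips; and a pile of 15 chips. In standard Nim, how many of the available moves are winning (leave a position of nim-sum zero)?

Compute the nim-sum pairwise:
3 ^ 11 = 8
8 ^ 5 = 13
13 ^ 2 = 15
15 ^ 13 = 2
2 ^ 15 = 13
The overall nim-sum is X = 13. A pile of size p has a winning move iff p XOR X < p (reduce it to p XOR X).
  3: 3 XOR 13 = 14 ≥ 3 — no move.
  11: 11 XOR 13 = 6 < 11 — winning move (to 6).
  5: 5 XOR 13 = 8 ≥ 5 — no move.
  2: 2 XOR 13 = 15 ≥ 2 — no move.
  13: 13 XOR 13 = 0 < 13 — winning move (to 0).
  15: 15 XOR 13 = 2 < 15 — winning move (to 2).
That gives 3 winning moves.

3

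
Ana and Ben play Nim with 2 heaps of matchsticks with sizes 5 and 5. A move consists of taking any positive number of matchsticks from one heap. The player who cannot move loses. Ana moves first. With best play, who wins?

Ben wins

Nim-sum: 5 ^ 5 = 0.
The nim-sum is 0, so this is a P-position: the player to move is in a losing position under optimal play; Ana is about to move from it and so loses — Ben wins.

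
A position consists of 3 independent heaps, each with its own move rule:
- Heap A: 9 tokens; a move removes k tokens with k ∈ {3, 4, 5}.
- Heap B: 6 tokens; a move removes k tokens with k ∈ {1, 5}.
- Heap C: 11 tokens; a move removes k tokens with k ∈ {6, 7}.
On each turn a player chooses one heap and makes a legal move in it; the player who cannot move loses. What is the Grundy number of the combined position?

1

Build the Grundy sequence for heap A with g(k) = mex{g(k−s) : s ∈ {3, 4, 5}, s ≤ k}:
g(0) = mex{} = 0
g(1) = mex{} = 0
g(2) = mex{} = 0
g(3) = mex{0} = 1
g(4) = mex{0} = 1
g(5) = mex{0} = 1
g(6) = mex{0,1} = 2
g(7) = mex{0,1} = 2
g(8) = mex{1} = 0
g(9) = mex{1,2} = 0
So g(9) = 0.
Build the Grundy sequence for heap B with g(k) = mex{g(k−s) : s ∈ {1, 5}, s ≤ k}:
g(0) = mex{} = 0
g(1) = mex{0} = 1
g(2) = mex{1} = 0
g(3) = mex{0} = 1
g(4) = mex{1} = 0
g(5) = mex{0} = 1
g(6) = mex{1} = 0
So g(6) = 0.
For heap C, compute g(0), g(1), … with moves {6, 7}:
k:     0  1  2  3  4  5  6  7  8  9 10 11
g(k):  0  0  0  0  0  0  1  1  1  1  1  1
So g(11) = 1.
By the Sprague-Grundy theorem, the Grundy value of a sum of independent games is the XOR of the component values.
Combined value = 0 ⊕ 0 ⊕ 1 = 1.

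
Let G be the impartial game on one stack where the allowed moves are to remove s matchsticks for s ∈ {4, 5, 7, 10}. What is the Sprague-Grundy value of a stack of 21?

Compute g(0), g(1), … for moves {4, 5, 7, 10}:
k:     0  1  2  3  4  5  6  7  8  9 10 11 12 13 14 15 16 17 18 19 20 21
g(k):  0  0  0  0  1  1  1  1  2  2  2  2  3  3  0  0  0  0  1  1  1  1
So g(21) = 1.

1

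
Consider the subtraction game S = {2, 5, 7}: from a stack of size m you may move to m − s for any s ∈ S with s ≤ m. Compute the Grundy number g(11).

3

Compute g(0), g(1), … for moves {2, 5, 7}:
g(0) = mex{} = 0
g(1) = mex{} = 0
g(2) = mex{0} = 1
g(3) = mex{0} = 1
g(4) = mex{1} = 0
g(5) = mex{0,1} = 2
g(6) = mex{0} = 1
g(7) = mex{0,1,2} = 3
g(8) = mex{0,1} = 2
g(9) = mex{0,1,3} = 2
g(10) = mex{1,2} = 0
g(11) = mex{0,1,2} = 3
So g(11) = 3.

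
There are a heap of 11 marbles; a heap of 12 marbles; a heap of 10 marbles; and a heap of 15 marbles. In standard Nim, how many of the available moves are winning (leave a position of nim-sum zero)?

Compute the nim-sum pairwise:
11 ^ 12 = 7
7 ^ 10 = 13
13 ^ 15 = 2
The overall nim-sum is X = 2. A heap of size p has a winning move iff p XOR X < p (reduce it to p XOR X).
  11: 11 XOR 2 = 9 < 11 — winning move (to 9).
  12: 12 XOR 2 = 14 ≥ 12 — no move.
  10: 10 XOR 2 = 8 < 10 — winning move (to 8).
  15: 15 XOR 2 = 13 < 15 — winning move (to 13).
That gives 3 winning moves.

3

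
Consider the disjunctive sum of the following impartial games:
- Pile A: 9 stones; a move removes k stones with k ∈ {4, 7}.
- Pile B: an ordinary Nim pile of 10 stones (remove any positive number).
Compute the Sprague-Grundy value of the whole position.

Build the Grundy sequence for pile A with g(k) = mex{g(k−s) : s ∈ {4, 7}, s ≤ k}:
k:     0  1  2  3  4  5  6  7  8  9
g(k):  0  0  0  0  1  1  1  1  2  2
So g(9) = 2.
Pile B is a plain Nim pile of size 10, so its Grundy value is 10.
By the Sprague-Grundy theorem, the Grundy value of a sum of independent games is the XOR of the component values.
Combined value = 2 ⊕ 10 = 8.

8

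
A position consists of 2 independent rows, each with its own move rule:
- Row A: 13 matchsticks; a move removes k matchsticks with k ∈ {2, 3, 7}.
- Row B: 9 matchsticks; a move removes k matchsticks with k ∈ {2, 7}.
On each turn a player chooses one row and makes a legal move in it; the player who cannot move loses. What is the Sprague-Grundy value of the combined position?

Build the Grundy sequence for row A with g(k) = mex{g(k−s) : s ∈ {2, 3, 7}, s ≤ k}:
g(0) = mex{} = 0
g(1) = mex{} = 0
g(2) = mex{0} = 1
g(3) = mex{0} = 1
g(4) = mex{0,1} = 2
g(5) = mex{1} = 0
g(6) = mex{1,2} = 0
g(7) = mex{0,2} = 1
g(8) = mex{0} = 1
g(9) = mex{0,1} = 2
g(10) = mex{1} = 0
g(11) = mex{1,2} = 0
g(12) = mex{0,2} = 1
g(13) = mex{0} = 1
So g(13) = 1.
Build the Grundy sequence for row B with g(k) = mex{g(k−s) : s ∈ {2, 7}, s ≤ k}:
g(0) = mex{} = 0
g(1) = mex{} = 0
g(2) = mex{0} = 1
g(3) = mex{0} = 1
g(4) = mex{1} = 0
g(5) = mex{1} = 0
g(6) = mex{0} = 1
g(7) = mex{0} = 1
g(8) = mex{0,1} = 2
g(9) = mex{1} = 0
So g(9) = 0.
The value of a disjunctive sum is the nim-sum of the parts.
Combined value = 1 ⊕ 0 = 1.

1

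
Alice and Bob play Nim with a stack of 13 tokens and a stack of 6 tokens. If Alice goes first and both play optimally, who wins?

In binary:
  1101  (13)
  0110  (6)
  ----
  1011  (11)
The nim-sum is 11 ≠ 0, so this is an N-position: the player to move can win; Alice has a winning move.

Alice wins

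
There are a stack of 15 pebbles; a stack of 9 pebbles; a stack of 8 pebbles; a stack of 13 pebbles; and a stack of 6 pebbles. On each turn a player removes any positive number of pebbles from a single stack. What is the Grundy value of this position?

Write each in binary and XOR column by column:
  1111  (15)
  1001  (9)
  1000  (8)
  1101  (13)
  0110  (6)
  ----
  0101  (5)

5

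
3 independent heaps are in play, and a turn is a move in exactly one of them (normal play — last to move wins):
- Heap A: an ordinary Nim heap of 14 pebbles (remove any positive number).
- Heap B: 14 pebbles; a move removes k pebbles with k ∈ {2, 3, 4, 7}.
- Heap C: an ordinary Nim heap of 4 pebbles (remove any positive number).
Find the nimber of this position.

Heap A is a plain Nim heap of size 14, so its Grundy value is 14.
Build the Grundy sequence for heap B with g(k) = mex{g(k−s) : s ∈ {2, 3, 4, 7}, s ≤ k}:
g(0) = mex{} = 0
g(1) = mex{} = 0
g(2) = mex{0} = 1
g(3) = mex{0} = 1
g(4) = mex{0,1} = 2
g(5) = mex{0,1} = 2
g(6) = mex{1,2} = 0
g(7) = mex{0,1,2} = 3
g(8) = mex{0,2} = 1
g(9) = mex{0,1,2,3} = 4
g(10) = mex{0,1,3} = 2
g(11) = mex{1,2,3,4} = 0
g(12) = mex{1,2,4} = 0
g(13) = mex{0,2,4} = 1
g(14) = mex{0,2,3} = 1
So g(14) = 1.
Heap C is a plain Nim heap of size 4, so its Grundy value is 4.
By the Sprague-Grundy theorem, the Grundy value of a sum of independent games is the XOR of the component values.
Combined value = 14 XOR 1 XOR 4 = 11.

11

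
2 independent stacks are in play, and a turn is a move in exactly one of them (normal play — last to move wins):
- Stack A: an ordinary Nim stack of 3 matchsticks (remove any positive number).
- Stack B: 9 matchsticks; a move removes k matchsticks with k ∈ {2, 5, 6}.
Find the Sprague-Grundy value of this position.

1

Stack A is a plain Nim stack of size 3, so its Grundy value is 3.
For stack B, compute g(0), g(1), … with moves {2, 5, 6}:
k:     0  1  2  3  4  5  6  7  8  9
g(k):  0  0  1  1  0  2  1  3  0  2
So g(9) = 2.
The value of a disjunctive sum is the nim-sum of the parts.
Combined value = 3 XOR 2 = 1.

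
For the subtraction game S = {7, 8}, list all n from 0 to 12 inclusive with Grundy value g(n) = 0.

0, 1, 2, 3, 4, 5, 6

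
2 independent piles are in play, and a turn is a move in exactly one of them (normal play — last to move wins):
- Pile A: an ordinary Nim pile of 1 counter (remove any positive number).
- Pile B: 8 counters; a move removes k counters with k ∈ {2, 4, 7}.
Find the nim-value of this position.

0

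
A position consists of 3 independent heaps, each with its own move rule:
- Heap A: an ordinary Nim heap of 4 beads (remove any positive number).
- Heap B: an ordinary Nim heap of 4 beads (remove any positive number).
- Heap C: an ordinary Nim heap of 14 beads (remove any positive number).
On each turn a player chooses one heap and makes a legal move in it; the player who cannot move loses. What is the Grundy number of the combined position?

14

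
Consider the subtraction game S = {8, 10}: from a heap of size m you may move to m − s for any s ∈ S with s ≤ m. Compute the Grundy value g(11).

1

Compute g(0), g(1), … for moves {8, 10}:
k:     0  1  2  3  4  5  6  7  8  9 10 11
g(k):  0  0  0  0  0  0  0  0  1  1  1  1
So g(11) = 1.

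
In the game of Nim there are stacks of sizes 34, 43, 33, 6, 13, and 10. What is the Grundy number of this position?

41

In binary:
  100010  (34)
  101011  (43)
  100001  (33)
  000110  (6)
  001101  (13)
  001010  (10)
  ------
  101001  (41)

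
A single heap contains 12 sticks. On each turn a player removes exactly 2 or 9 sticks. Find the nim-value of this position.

Grundy values for subtraction set {2, 9}:
g(0) = mex{} = 0
g(1) = mex{} = 0
g(2) = mex{0} = 1
g(3) = mex{0} = 1
g(4) = mex{1} = 0
g(5) = mex{1} = 0
g(6) = mex{0} = 1
g(7) = mex{0} = 1
g(8) = mex{1} = 0
g(9) = mex{0,1} = 2
g(10) = mex{0} = 1
g(11) = mex{1,2} = 0
g(12) = mex{1} = 0
So g(12) = 0.

0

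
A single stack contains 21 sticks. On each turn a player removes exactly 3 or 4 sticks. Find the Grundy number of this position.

0

Grundy values for subtraction set {3, 4}:
k:     0  1  2  3  4  5  6  7  8  9 10 11 12 13 14 15 16 17 18 19 20 21
g(k):  0  0  0  1  1  1  2  0  0  0  1  1  1  2  0  0  0  1  1  1  2  0
So g(21) = 0.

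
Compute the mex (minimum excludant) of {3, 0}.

1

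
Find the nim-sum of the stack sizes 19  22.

Compute the nim-sum pairwise:
19 ^ 22 = 5

5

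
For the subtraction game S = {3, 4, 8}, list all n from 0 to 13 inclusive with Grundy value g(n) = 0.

Grundy values for subtraction set {3, 4, 8}:
g(0) = mex{} = 0
g(1) = mex{} = 0
g(2) = mex{} = 0
g(3) = mex{0} = 1
g(4) = mex{0} = 1
g(5) = mex{0} = 1
g(6) = mex{0,1} = 2
g(7) = mex{1} = 0
g(8) = mex{0,1} = 2
g(9) = mex{0,1,2} = 3
g(10) = mex{0,2} = 1
g(11) = mex{0,1,2} = 3
g(12) = mex{1,2,3} = 0
g(13) = mex{1,3} = 0
The P-positions (g = 0) in 0..13 are 0, 1, 2, 7, 12, 13.

0, 1, 2, 7, 12, 13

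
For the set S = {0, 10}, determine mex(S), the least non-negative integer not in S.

0 is in the set but 1 is not, so the mex is 1.

1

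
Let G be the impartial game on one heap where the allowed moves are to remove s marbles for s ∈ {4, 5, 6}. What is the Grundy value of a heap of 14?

Grundy values for subtraction set {4, 5, 6}:
g(0) = mex{} = 0
g(1) = mex{} = 0
g(2) = mex{} = 0
g(3) = mex{} = 0
g(4) = mex{0} = 1
g(5) = mex{0} = 1
g(6) = mex{0} = 1
g(7) = mex{0} = 1
g(8) = mex{0,1} = 2
g(9) = mex{0,1} = 2
g(10) = mex{1} = 0
g(11) = mex{1} = 0
g(12) = mex{1,2} = 0
g(13) = mex{1,2} = 0
g(14) = mex{0,2} = 1
So g(14) = 1.

1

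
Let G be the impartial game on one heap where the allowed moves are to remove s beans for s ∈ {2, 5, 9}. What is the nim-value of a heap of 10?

Build the Grundy sequence with g(k) = mex{g(k−s) : s ∈ {2, 5, 9}, s ≤ k}:
g(0) = mex{} = 0
g(1) = mex{} = 0
g(2) = mex{0} = 1
g(3) = mex{0} = 1
g(4) = mex{1} = 0
g(5) = mex{0,1} = 2
g(6) = mex{0} = 1
g(7) = mex{1,2} = 0
g(8) = mex{1} = 0
g(9) = mex{0} = 1
g(10) = mex{0,2} = 1
So g(10) = 1.

1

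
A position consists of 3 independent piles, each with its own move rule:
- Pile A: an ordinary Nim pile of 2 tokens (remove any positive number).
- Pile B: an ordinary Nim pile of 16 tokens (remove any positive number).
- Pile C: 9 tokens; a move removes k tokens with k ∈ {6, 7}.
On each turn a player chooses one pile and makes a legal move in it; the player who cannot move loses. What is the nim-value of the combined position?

19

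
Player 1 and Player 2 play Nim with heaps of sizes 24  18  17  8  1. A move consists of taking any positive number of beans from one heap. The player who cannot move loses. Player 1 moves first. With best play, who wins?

Nim-sum: 24 ⊕ 18 ⊕ 17 ⊕ 8 ⊕ 1 = 18.
The nim-sum is 18 ≠ 0, so this is an N-position: the player to move can win; Player 1 has a winning move.

Player 1 wins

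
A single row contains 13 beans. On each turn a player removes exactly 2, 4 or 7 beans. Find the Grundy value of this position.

Compute g(0), g(1), … for moves {2, 4, 7}:
g(0) = mex{} = 0
g(1) = mex{} = 0
g(2) = mex{0} = 1
g(3) = mex{0} = 1
g(4) = mex{0,1} = 2
g(5) = mex{0,1} = 2
g(6) = mex{1,2} = 0
g(7) = mex{0,1,2} = 3
g(8) = mex{0,2} = 1
g(9) = mex{1,2,3} = 0
g(10) = mex{0,1} = 2
g(11) = mex{0,2,3} = 1
g(12) = mex{1,2} = 0
g(13) = mex{0,1} = 2
So g(13) = 2.

2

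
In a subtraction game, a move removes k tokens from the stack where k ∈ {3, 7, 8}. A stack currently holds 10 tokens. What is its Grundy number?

3

Grundy values for subtraction set {3, 7, 8}:
k:     0  1  2  3  4  5  6  7  8  9 10
g(k):  0  0  0  1  1  1  0  2  2  1  3
So g(10) = 3.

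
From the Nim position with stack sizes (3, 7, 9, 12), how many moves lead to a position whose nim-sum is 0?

In binary:
  0011  (3)
  0111  (7)
  1001  (9)
  1100  (12)
  ----
  0001  (1)
The overall nim-sum is X = 1. A stack of size p has a winning move iff p XOR X < p (reduce it to p XOR X).
  3: 3 XOR 1 = 2 < 3 — winning move (to 2).
  7: 7 XOR 1 = 6 < 7 — winning move (to 6).
  9: 9 XOR 1 = 8 < 9 — winning move (to 8).
  12: 12 XOR 1 = 13 ≥ 12 — no move.
That gives 3 winning moves.

3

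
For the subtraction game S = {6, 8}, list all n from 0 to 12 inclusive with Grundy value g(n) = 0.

0, 1, 2, 3, 4, 5

Build the Grundy sequence with g(k) = mex{g(k−s) : s ∈ {6, 8}, s ≤ k}:
k:     0  1  2  3  4  5  6  7  8  9 10 11 12
g(k):  0  0  0  0  0  0  1  1  1  1  1  1  2
The P-positions (g = 0) in 0..12 are 0, 1, 2, 3, 4, 5.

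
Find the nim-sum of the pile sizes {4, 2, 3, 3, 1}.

7

Nim-sum: 4 XOR 2 XOR 3 XOR 3 XOR 1 = 7.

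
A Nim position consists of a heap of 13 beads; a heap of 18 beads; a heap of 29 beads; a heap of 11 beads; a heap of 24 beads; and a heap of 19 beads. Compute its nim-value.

Bitwise XOR of the heap sizes:
  01101  (13)
  10010  (18)
  11101  (29)
  01011  (11)
  11000  (24)
  10011  (19)
  -----
  00010  (2)

2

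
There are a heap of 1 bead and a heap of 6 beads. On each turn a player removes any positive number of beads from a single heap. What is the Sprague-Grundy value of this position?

Write each in binary and XOR column by column:
  001  (1)
  110  (6)
  ---
  111  (7)

7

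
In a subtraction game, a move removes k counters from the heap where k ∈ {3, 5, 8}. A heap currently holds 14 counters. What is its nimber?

1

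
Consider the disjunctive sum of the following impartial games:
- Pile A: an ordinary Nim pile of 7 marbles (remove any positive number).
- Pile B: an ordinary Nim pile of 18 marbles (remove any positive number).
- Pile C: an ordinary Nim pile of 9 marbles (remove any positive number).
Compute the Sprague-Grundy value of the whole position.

Pile A is a plain Nim pile of size 7, so its Grundy value is 7.
Pile B is a plain Nim pile of size 18, so its Grundy value is 18.
Pile C is a plain Nim pile of size 9, so its Grundy value is 9.
The value of a disjunctive sum is the nim-sum of the parts.
Combined value = 7 ⊕ 18 ⊕ 9 = 28.

28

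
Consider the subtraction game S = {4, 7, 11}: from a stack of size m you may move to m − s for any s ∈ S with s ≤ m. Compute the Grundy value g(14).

3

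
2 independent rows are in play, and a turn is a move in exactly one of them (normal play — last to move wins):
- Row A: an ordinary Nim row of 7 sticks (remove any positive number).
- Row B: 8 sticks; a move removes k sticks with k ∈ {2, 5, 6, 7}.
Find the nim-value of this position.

Row A is a plain Nim row of size 7, so its Grundy value is 7.
For row B, compute g(0), g(1), … with moves {2, 5, 6, 7}:
g(0) = mex{} = 0
g(1) = mex{} = 0
g(2) = mex{0} = 1
g(3) = mex{0} = 1
g(4) = mex{1} = 0
g(5) = mex{0,1} = 2
g(6) = mex{0} = 1
g(7) = mex{0,1,2} = 3
g(8) = mex{0,1} = 2
So g(8) = 2.
The value of a disjunctive sum is the nim-sum of the parts.
Combined value = 7 XOR 2 = 5.

5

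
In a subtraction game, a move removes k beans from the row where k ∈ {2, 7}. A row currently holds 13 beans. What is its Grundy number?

0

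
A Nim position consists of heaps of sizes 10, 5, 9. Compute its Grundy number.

Bitwise XOR of the heap sizes:
  1010  (10)
  0101  (5)
  1001  (9)
  ----
  0110  (6)

6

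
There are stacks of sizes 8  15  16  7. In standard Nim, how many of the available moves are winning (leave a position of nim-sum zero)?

In binary:
  01000  (8)
  01111  (15)
  10000  (16)
  00111  (7)
  -----
  10000  (16)
The overall nim-sum is X = 16. A stack of size p has a winning move iff p XOR X < p (reduce it to p XOR X).
  8: 8 XOR 16 = 24 ≥ 8 — no move.
  15: 15 XOR 16 = 31 ≥ 15 — no move.
  16: 16 XOR 16 = 0 < 16 — winning move (to 0).
  7: 7 XOR 16 = 23 ≥ 7 — no move.
That gives 1 winning move.

1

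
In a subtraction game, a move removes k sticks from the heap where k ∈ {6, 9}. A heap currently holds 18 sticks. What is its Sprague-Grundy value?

0

Build the Grundy sequence with g(k) = mex{g(k−s) : s ∈ {6, 9}, s ≤ k}:
k:     0  1  2  3  4  5  6  7  8  9 10 11 12 13 14 15 16 17 18
g(k):  0  0  0  0  0  0  1  1  1  1  1  1  2  2  2  0  0  0  0
So g(18) = 0.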